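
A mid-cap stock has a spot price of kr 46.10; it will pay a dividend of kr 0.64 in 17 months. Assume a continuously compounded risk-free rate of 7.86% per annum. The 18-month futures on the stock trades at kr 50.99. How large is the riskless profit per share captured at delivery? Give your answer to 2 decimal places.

kr 0.23 per share

PV(dividends) I = 0.64·e^(−0.0786·17/12) = 0.5726
Fair futures F* = (S − I)·e^(rT) = (46.10 − 0.5726)·e^0.117900 = 45.5274 × 1.125132 = 51.2243
Market kr 50.99 < fair 51.2243: forward underpriced → reverse cash-and-carry (short the stock, invest proceeds at r, pay the dividends, go long the forward).
Profit at T = |F_mkt − F*| = |50.99 − 51.2243| = kr 0.23 per share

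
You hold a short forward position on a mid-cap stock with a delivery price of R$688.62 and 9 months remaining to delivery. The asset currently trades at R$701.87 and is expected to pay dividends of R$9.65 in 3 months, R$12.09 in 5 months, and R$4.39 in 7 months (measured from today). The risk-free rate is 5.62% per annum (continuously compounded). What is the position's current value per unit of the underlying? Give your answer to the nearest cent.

-R$16.10

PV(remaining dividends) I = 9.65·e^(−0.0562·3/12) + 12.09·e^(−0.0562·5/12) + 4.39·e^(−0.0562·7/12) = 25.5740
Current forward F = (S − I)·e^(rT) = (701.87 − 25.5740)·e^(0.0562·9/12) = 676.2960 × 1.043051 = 705.4112
Value (long) = (F − K)·e^(−rT) = (705.4112 − 688.62) × 0.958726 = 16.0982
Short position value = −(long value) = -R$16.10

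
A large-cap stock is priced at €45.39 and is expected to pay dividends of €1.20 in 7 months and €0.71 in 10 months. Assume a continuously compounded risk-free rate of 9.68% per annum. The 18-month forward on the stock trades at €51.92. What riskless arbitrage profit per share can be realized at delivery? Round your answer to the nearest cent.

€1.51 per share

PV(dividends) I = 1.20·e^(−0.0968·7/12) + 0.71·e^(−0.0968·10/12) = 1.7891
Fair forward F* = (S − I)·e^(rT) = (45.39 − 1.7891)·e^0.145200 = 43.6009 × 1.156271 = 50.4145
Market €51.92 > fair 50.4145: forward overpriced → cash-and-carry (borrow at r, buy the stock and collect the dividends, short the forward).
Profit at T = |F_mkt − F*| = |51.92 − 50.4145| = €1.51 per share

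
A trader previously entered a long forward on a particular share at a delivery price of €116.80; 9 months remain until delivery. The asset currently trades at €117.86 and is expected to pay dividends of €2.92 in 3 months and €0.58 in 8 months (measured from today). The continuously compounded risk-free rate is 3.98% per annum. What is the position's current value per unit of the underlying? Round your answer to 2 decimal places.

€1.04

PV(remaining dividends) I = 2.92·e^(−0.0398·3/12) + 0.58·e^(−0.0398·8/12) = 3.4559
Current forward F = (S − I)·e^(rT) = (117.86 − 3.4559)·e^(0.0398·9/12) = 114.4041 × 1.030300 = 117.8705
Value (long) = (F − K)·e^(−rT) = (117.8705 − 116.80) × 0.970591 = 1.0390
Value = €1.04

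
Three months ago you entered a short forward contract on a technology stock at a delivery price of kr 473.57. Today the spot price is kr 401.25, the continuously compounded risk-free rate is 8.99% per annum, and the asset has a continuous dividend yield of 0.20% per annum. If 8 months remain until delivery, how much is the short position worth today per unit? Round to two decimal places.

Current fair forward for the remaining 8 months: F = S·e^((r − q)·T), (r − q) = 0.0899 − 0.0020 = 0.0879
F = 401.25 · e^(0.0879 × 8/12) = 401.25 × 1.060351 = 425.4658
Value of long forward = (F − K)·e^(−rT) = (425.4658 − 473.57) · e^(−0.0899·8/12)
= -48.1042 × 0.941827 = -45.31
Short position value = −(long value) = kr 45.31

kr 45.31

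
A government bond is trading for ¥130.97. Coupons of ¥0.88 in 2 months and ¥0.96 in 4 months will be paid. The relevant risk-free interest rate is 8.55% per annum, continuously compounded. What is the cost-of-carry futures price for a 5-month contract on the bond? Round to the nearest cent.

¥133.85

PV(coupons) I = 0.88·e^(−0.0855·2/12) + 0.96·e^(−0.0855·4/12)
I = 0.8675 + 0.9330 = 1.8005
F = (S − I)·e^(rT) = (130.97 − 1.8005) · e^(0.0855·5/12)
= 129.1695 · e^0.035625 = 129.1695 × 1.036267 = ¥133.85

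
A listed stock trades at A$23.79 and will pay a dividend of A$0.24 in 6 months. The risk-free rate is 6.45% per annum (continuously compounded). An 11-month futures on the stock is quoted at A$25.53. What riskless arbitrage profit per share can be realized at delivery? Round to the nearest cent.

PV(dividends) I = 0.24·e^(−0.0645·6/12) = 0.2324
Fair futures F* = (S − I)·e^(rT) = (23.79 − 0.2324)·e^0.059125 = 23.5576 × 1.060908 = 24.9924
Market A$25.53 > fair 24.9924: forward overpriced → cash-and-carry (borrow at r, buy the stock and collect the dividends, short the forward).
Profit at T = |F_mkt − F*| = |25.53 − 24.9924| = A$0.54 per share

A$0.54 per share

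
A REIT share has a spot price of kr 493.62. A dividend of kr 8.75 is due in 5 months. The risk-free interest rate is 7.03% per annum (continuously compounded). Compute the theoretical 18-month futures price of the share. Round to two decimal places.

PV(dividends) I = 8.75·e^(−0.0703·5/12)
I = 8.4974
F = (S − I)·e^(rT) = (493.62 − 8.4974) · e^(0.0703·18/12)
= 485.1226 · e^0.105450 = 485.1226 × 1.111211 = kr 539.07

kr 539.07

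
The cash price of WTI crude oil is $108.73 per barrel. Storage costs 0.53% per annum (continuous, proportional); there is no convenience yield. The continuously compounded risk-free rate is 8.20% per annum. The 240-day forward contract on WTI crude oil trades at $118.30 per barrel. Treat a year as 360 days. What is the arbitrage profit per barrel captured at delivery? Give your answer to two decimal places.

$3.05 per barrel

Fair forward: F* = S·e^(carry·T), with carry = (r + u) = 0.0820 + 0.0053 = 0.0873
F* = 108.73 · e^(0.0873 × 240/360) = 108.73 · e^0.058200 = 108.73 × 1.059927 = $115.2459
Market $118.30 > fair $115.2459: forward overpriced → cash-and-carry (buy spot, short the forward).
At maturity, profit = |F_mkt − F*| = |118.30 − 115.2459| = $3.05 per barrel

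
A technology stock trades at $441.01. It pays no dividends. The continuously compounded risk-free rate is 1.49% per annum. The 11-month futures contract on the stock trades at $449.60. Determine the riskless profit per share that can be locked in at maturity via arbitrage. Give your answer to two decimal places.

$2.53 per share

Fair futures: F* = S·e^(carry·T), with carry = r = 0.0149
F* = 441.01 · e^(0.0149 × 11/12) = 441.01 · e^0.013658 = 441.01 × 1.013752 = $447.0748
Market $449.60 > fair $447.0748: forward overpriced → cash-and-carry (buy spot, short the forward).
At maturity, profit = |F_mkt − F*| = |449.60 − 447.0748| = $2.53 per share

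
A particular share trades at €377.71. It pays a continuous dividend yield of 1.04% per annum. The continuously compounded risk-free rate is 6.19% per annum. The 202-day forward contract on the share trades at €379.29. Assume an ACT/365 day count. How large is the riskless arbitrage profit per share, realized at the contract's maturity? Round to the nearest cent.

Fair forward: F* = S·e^(carry·T), with carry = (r − q) = 0.0619 − 0.0104 = 0.0515
F* = 377.71 · e^(0.0515 × 202/365) = 377.71 · e^0.028501 = 377.71 × 1.028911 = €388.6300
Market €379.29 < fair €388.6300: forward underpriced → reverse cash-and-carry (short spot, go long the forward).
At maturity, profit = |F_mkt − F*| = |379.29 − 388.6300| = €9.34 per share

€9.34 per share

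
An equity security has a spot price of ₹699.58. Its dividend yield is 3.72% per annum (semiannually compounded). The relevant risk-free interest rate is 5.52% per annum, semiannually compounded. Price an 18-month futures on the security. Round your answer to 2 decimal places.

₹718.29

F = S · (1+r/2)^(2T) / (1+q/2)^(2T)
= 699.58 × 1.085106 / 1.056844 = 699.58 × 1.026742
F = ₹718.29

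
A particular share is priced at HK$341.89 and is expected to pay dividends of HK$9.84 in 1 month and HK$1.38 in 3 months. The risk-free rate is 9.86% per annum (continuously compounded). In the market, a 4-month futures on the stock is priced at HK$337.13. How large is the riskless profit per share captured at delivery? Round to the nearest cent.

HK$4.71 per share

PV(dividends) I = 9.84·e^(−0.0986·1/12) + 1.38·e^(−0.0986·3/12) = 11.1059
Fair futures F* = (S − I)·e^(rT) = (341.89 − 11.1059)·e^0.032867 = 330.7841 × 1.033413 = 341.8366
Market HK$337.13 < fair 341.8366: forward underpriced → reverse cash-and-carry (short the stock, invest proceeds at r, pay the dividends, go long the forward).
Profit at T = |F_mkt − F*| = |337.13 − 341.8366| = HK$4.71 per share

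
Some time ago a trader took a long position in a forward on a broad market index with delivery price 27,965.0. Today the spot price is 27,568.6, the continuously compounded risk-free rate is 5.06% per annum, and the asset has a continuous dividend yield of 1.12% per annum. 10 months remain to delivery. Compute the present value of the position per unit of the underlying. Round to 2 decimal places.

Current fair forward for the remaining 10 months: F = S·e^((r − q)·T), (r − q) = 0.0506 − 0.0112 = 0.0394
F = 27568.6 · e^(0.0394 × 10/12) = 27568.6 × 1.03337830 = 28488.7930
Value of long forward = (F − K)·e^(−rT) = (28488.7930 − 27965.0) · e^(−0.0506·10/12)
= 523.7930 × 0.95870998 = 502.17

502.17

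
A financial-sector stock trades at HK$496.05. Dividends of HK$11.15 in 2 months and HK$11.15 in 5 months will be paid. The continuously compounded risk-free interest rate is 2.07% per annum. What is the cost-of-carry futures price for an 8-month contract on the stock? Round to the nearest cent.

HK$480.47

PV(dividends) I = 11.15·e^(−0.0207·2/12) + 11.15·e^(−0.0207·5/12)
I = 11.1116 + 11.0542 = 22.1658
F = (S − I)·e^(rT) = (496.05 − 22.1658) · e^(0.0207·8/12)
= 473.8842 · e^0.013800 = 473.8842 × 1.013896 = HK$480.47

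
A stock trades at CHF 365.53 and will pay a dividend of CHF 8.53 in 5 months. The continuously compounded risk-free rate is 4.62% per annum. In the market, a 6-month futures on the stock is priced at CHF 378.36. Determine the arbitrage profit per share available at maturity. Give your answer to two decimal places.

CHF 12.85 per share

PV(dividends) I = 8.53·e^(−0.0462·5/12) = 8.3674
Fair futures F* = (S − I)·e^(rT) = (365.53 − 8.3674)·e^0.023100 = 357.1626 × 1.023369 = 365.5091
Market CHF 378.36 > fair 365.5091: forward overpriced → cash-and-carry (borrow at r, buy the stock and collect the dividends, short the forward).
Profit at T = |F_mkt − F*| = |378.36 − 365.5091| = CHF 12.85 per share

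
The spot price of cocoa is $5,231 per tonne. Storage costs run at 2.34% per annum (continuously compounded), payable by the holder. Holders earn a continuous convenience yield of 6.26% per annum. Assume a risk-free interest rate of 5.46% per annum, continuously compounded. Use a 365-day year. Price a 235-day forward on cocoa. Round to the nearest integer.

Net carry = r + u − y = 0.0546 + 0.0234 − 0.0626 = 0.0154
F = S·e^((r+u−y)T) = 5231 · e^(0.0154 × 235/365) = 5231 · e^0.009915
= 5231 × 1.009964 = $5,283 per tonne

$5,283 per tonne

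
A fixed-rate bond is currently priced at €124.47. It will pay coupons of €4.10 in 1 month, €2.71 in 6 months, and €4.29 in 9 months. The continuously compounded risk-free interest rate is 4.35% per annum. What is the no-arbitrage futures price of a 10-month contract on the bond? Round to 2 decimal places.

PV(coupons) I = 4.10·e^(−0.0435·1/12) + 2.71·e^(−0.0435·6/12) + 4.29·e^(−0.0435·9/12)
I = 4.0852 + 2.6517 + 4.1523 = 10.8892
F = (S − I)·e^(rT) = (124.47 − 10.8892) · e^(0.0435·10/12)
= 113.5808 · e^0.036250 = 113.5808 × 1.036915 = €117.77

€117.77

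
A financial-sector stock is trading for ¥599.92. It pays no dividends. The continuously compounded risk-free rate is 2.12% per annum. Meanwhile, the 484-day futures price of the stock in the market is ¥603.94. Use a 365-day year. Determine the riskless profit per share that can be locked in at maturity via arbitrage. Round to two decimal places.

¥13.08 per share

Fair futures: F* = S·e^(carry·T), with carry = r = 0.0212
F* = 599.92 · e^(0.0212 × 484/365) = 599.92 · e^0.028112 = 599.92 × 1.028511 = ¥617.0243
Market ¥603.94 < fair ¥617.0243: forward underpriced → reverse cash-and-carry (short spot, go long the forward).
At maturity, profit = |F_mkt − F*| = |603.94 − 617.0243| = ¥13.08 per share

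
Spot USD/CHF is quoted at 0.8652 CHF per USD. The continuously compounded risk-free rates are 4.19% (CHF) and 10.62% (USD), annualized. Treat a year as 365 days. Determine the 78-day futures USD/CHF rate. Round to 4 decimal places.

0.8534

F = S·e^((r_CHF − r_USD)T) = 0.8652 · e^((0.0419 − 0.1062) × 78/365)
= 0.8652 · e^-0.013741 = 0.8652 × 0.986353
F = 0.8534 CHF per USD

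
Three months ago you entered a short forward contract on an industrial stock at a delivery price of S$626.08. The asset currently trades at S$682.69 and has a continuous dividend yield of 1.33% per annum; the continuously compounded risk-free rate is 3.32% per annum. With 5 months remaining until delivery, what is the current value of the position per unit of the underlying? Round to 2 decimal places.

-S$61.44

Current fair forward for the remaining 5 months: F = S·e^((r − q)·T), (r − q) = 0.0332 − 0.0133 = 0.0199
F = 682.69 · e^(0.0199 × 5/12) = 682.69 × 1.008326 = 688.3741
Value of long forward = (F − K)·e^(−rT) = (688.3741 − 626.08) · e^(−0.0332·5/12)
= 62.2941 × 0.986262 = 61.44
Short position value = −(long value) = -S$61.44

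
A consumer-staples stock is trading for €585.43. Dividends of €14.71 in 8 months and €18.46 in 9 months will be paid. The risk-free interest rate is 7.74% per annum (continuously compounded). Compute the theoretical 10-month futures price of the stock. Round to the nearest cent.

PV(dividends) I = 14.71·e^(−0.0774·8/12) + 18.46·e^(−0.0774·9/12)
I = 13.9702 + 17.4189 = 31.3891
F = (S − I)·e^(rT) = (585.43 − 31.3891) · e^(0.0774·10/12)
= 554.0409 · e^0.064500 = 554.0409 × 1.066626 = €590.95

€590.95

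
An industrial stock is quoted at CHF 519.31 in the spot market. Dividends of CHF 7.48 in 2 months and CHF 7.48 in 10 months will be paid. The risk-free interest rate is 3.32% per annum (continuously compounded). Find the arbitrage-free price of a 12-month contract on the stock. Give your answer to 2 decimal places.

PV(dividends) I = 7.48·e^(−0.0332·2/12) + 7.48·e^(−0.0332·10/12)
I = 7.4387 + 7.2759 = 14.7146
F = (S − I)·e^(rT) = (519.31 − 14.7146) · e^(0.0332·12/12)
= 504.5954 · e^0.033200 = 504.5954 × 1.033757 = CHF 521.63

CHF 521.63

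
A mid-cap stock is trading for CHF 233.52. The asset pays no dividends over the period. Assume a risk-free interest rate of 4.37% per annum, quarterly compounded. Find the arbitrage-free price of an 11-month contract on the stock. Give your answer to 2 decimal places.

F = S · (1+r/4)^(4T)
= 233.52 × 1.040645
F = CHF 243.01

CHF 243.01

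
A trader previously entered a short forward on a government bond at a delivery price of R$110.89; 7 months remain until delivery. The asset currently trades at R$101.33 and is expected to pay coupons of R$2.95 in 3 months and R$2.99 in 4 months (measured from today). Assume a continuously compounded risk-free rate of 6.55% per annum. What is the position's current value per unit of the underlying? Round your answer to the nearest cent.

PV(remaining coupons) I = 2.95·e^(−0.0655·3/12) + 2.99·e^(−0.0655·4/12) = 5.8275
Current forward F = (S − I)·e^(rT) = (101.33 − 5.8275)·e^(0.0655·7/12) = 95.5025 × 1.038948 = 99.2221
Value (long) = (F − K)·e^(−rT) = (99.2221 − 110.89) × 0.962512 = -11.2305
Short position value = −(long value) = R$11.23

R$11.23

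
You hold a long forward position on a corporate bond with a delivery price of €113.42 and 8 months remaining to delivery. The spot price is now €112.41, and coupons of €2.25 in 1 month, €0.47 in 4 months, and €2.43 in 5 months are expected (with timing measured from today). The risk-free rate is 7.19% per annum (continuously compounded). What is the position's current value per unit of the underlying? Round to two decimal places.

PV(remaining coupons) I = 2.25·e^(−0.0719·1/12) + 0.47·e^(−0.0719·4/12) + 2.43·e^(−0.0719·5/12) = 5.0537
Current forward F = (S − I)·e^(rT) = (112.41 − 5.0537)·e^(0.0719·8/12) = 107.3563 × 1.049101 = 112.6276
Value (long) = (F − K)·e^(−rT) = (112.6276 − 113.42) × 0.953197 = -0.7553
Value = -€0.76

-€0.76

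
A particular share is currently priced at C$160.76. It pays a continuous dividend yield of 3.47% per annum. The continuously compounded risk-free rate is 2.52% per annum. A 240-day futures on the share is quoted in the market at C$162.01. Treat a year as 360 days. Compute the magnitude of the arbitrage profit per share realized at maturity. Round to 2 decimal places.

Fair futures: F* = S·e^(carry·T), with carry = (r − q) = 0.0252 − 0.0347 = -0.0095
F* = 160.76 · e^(-0.0095 × 240/360) = 160.76 · e^-0.006333 = 160.76 × 0.993687 = C$159.7451
Market C$162.01 > fair C$159.7451: forward overpriced → cash-and-carry (buy spot, short the forward).
At maturity, profit = |F_mkt − F*| = |162.01 − 159.7451| = C$2.26 per share

C$2.26 per share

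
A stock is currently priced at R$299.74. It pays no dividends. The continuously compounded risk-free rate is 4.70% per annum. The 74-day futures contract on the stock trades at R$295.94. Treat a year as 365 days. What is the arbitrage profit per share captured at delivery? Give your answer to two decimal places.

R$6.67 per share

Fair futures: F* = S·e^(carry·T), with carry = r = 0.0470
F* = 299.74 · e^(0.0470 × 74/365) = 299.74 · e^0.009529 = 299.74 × 1.009575 = R$302.6100
Market R$295.94 < fair R$302.6100: forward underpriced → reverse cash-and-carry (short spot, go long the forward).
At maturity, profit = |F_mkt − F*| = |295.94 − 302.6100| = R$6.67 per share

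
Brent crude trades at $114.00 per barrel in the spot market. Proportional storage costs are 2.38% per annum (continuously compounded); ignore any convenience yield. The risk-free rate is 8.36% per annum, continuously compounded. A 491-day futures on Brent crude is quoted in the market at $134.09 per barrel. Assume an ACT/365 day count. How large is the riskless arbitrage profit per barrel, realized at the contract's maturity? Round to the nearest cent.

$2.37 per barrel

Fair futures: F* = S·e^(carry·T), with carry = (r + u) = 0.0836 + 0.0238 = 0.1074
F* = 114.00 · e^(0.1074 × 491/365) = 114.00 · e^0.144475 = 114.00 × 1.155433 = $131.7194
Market $134.09 > fair $131.7194: forward overpriced → cash-and-carry (buy spot, short the forward).
At maturity, profit = |F_mkt − F*| = |134.09 − 131.7194| = $2.37 per barrel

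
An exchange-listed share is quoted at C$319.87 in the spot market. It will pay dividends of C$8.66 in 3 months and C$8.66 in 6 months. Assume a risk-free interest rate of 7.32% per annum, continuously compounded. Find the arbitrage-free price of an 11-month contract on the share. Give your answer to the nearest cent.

PV(dividends) I = 8.66·e^(−0.0732·3/12) + 8.66·e^(−0.0732·6/12)
I = 8.5030 + 8.3488 = 16.8518
F = (S − I)·e^(rT) = (319.87 − 16.8518) · e^(0.0732·11/12)
= 303.0182 · e^0.067100 = 303.0182 × 1.069402 = C$324.05

C$324.05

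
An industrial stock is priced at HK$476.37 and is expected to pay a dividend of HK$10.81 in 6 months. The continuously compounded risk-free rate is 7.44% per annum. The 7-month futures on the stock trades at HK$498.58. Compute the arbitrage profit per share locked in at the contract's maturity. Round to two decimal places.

HK$11.96 per share

PV(dividends) I = 10.81·e^(−0.0744·6/12) = 10.4153
Fair futures F* = (S − I)·e^(rT) = (476.37 − 10.4153)·e^0.043400 = 465.9547 × 1.044356 = 486.6226
Market HK$498.58 > fair 486.6226: forward overpriced → cash-and-carry (borrow at r, buy the stock and collect the dividends, short the forward).
Profit at T = |F_mkt − F*| = |498.58 − 486.6226| = HK$11.96 per share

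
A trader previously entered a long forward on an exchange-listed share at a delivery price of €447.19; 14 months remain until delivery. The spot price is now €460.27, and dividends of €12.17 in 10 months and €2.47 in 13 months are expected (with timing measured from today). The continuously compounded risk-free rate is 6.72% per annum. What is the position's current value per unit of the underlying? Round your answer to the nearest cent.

PV(remaining dividends) I = 12.17·e^(−0.0672·10/12) + 2.47·e^(−0.0672·13/12) = 13.8038
Current forward F = (S − I)·e^(rT) = (460.27 − 13.8038)·e^(0.0672·14/12) = 446.4662 × 1.081555 = 482.8778
Value (long) = (F − K)·e^(−rT) = (482.8778 − 447.19) × 0.924595 = 32.9968
Value = €33.00

€33.00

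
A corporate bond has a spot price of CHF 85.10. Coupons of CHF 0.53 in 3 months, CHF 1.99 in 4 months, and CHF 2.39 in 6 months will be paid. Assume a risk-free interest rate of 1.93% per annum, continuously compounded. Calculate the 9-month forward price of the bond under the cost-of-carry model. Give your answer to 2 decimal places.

CHF 81.40

PV(coupons) I = 0.53·e^(−0.0193·3/12) + 1.99·e^(−0.0193·4/12) + 2.39·e^(−0.0193·6/12)
I = 0.5274 + 1.9772 + 2.3670 = 4.8716
F = (S − I)·e^(rT) = (85.10 − 4.8716) · e^(0.0193·9/12)
= 80.2284 · e^0.014475 = 80.2284 × 1.014580 = CHF 81.40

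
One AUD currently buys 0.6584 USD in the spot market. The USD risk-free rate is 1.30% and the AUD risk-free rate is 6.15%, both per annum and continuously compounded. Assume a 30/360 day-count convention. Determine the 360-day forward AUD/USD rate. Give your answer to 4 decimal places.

0.6272

F = S·e^((r_USD − r_AUD)T) = 0.6584 · e^((0.0130 − 0.0615) × 360/360)
= 0.6584 · e^-0.048500 = 0.6584 × 0.952657
F = 0.6272 USD per AUD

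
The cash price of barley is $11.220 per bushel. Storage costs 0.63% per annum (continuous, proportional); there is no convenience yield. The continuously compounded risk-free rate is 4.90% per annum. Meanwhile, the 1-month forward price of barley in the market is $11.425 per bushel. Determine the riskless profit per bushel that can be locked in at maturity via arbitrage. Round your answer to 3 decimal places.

Fair forward: F* = S·e^(carry·T), with carry = (r + u) = 0.0490 + 0.0063 = 0.0553
F* = 11.220 · e^(0.0553 × 1/12) = 11.220 · e^0.004608 = 11.220 × 1.004619 = $11.2718
Market $11.425 > fair $11.2718: forward overpriced → cash-and-carry (buy spot, short the forward).
At maturity, profit = |F_mkt − F*| = |11.425 − 11.2718| = $0.153 per bushel

$0.153 per bushel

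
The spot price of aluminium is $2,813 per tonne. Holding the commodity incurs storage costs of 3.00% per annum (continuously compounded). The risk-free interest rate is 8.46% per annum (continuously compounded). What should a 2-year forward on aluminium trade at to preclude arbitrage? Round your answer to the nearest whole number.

Net carry = r + u − y = 0.0846 + 0.0300 − 0.0000 = 0.1146
F = S·e^((r+u−y)T) = 2813 · e^(0.1146 × 2) = 2813 · e^0.229200
= 2813 × 1.257594 = $3,538 per tonne

$3,538 per tonne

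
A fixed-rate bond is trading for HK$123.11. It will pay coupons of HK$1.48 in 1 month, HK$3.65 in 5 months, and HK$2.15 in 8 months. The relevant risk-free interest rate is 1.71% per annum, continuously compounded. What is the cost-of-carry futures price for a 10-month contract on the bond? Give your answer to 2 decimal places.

PV(coupons) I = 1.48·e^(−0.0171·1/12) + 3.65·e^(−0.0171·5/12) + 2.15·e^(−0.0171·8/12)
I = 1.4779 + 3.6241 + 2.1256 = 7.2276
F = (S − I)·e^(rT) = (123.11 − 7.2276) · e^(0.0171·10/12)
= 115.8824 · e^0.014250 = 115.8824 × 1.014352 = HK$117.55

HK$117.55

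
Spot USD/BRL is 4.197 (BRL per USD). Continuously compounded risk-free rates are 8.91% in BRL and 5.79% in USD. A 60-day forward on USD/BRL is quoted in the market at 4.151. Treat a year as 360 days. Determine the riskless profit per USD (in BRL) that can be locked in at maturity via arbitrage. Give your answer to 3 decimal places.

0.068 per USD (in BRL)

Fair forward: F* = S·e^(carry·T), with carry = (r_BRL − r_USD) = 0.0891 − 0.0579 = 0.0312
F* = 4.197 · e^(0.0312 × 60/360) = 4.197 · e^0.005200 = 4.197 × 1.005214 = 4.2189
Market 4.151 < fair 4.2189: forward underpriced → reverse cash-and-carry (short spot, go long the forward).
At maturity, profit = |F_mkt − F*| = |4.151 − 4.2189| = 0.068 per USD (in BRL)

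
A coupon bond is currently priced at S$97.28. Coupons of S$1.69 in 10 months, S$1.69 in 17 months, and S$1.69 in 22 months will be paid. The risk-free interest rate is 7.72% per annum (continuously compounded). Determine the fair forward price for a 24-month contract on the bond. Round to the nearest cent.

PV(coupons) I = 1.69·e^(−0.0772·10/12) + 1.69·e^(−0.0772·17/12) + 1.69·e^(−0.0772·22/12)
I = 1.5847 + 1.5149 + 1.4670 = 4.5666
F = (S − I)·e^(rT) = (97.28 − 4.5666) · e^(0.0772·24/12)
= 92.7134 · e^0.154400 = 92.7134 × 1.166958 = S$108.19

S$108.19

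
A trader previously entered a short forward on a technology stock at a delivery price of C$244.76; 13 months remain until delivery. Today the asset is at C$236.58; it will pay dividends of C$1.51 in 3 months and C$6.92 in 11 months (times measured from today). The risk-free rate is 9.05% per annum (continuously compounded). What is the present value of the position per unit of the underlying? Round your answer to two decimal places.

PV(remaining dividends) I = 1.51·e^(−0.0905·3/12) + 6.92·e^(−0.0905·11/12) = 7.8453
Current forward F = (S − I)·e^(rT) = (236.58 − 7.8453)·e^(0.0905·13/12) = 228.7347 × 1.103009 = 252.2964
Value (long) = (F − K)·e^(−rT) = (252.2964 − 244.76) × 0.906611 = 6.8326
Short position value = −(long value) = -C$6.83

-C$6.83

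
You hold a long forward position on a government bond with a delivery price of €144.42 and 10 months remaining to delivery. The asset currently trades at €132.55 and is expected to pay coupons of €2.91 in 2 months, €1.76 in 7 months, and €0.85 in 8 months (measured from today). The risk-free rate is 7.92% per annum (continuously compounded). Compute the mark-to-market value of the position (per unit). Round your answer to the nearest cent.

PV(remaining coupons) I = 2.91·e^(−0.0792·2/12) + 1.76·e^(−0.0792·7/12) + 0.85·e^(−0.0792·8/12) = 5.3587
Current forward F = (S − I)·e^(rT) = (132.55 − 5.3587)·e^(0.0792·10/12) = 127.1913 × 1.068227 = 135.8692
Value (long) = (F − K)·e^(−rT) = (135.8692 − 144.42) × 0.936131 = -8.0047
Value = -€8.00

-€8.00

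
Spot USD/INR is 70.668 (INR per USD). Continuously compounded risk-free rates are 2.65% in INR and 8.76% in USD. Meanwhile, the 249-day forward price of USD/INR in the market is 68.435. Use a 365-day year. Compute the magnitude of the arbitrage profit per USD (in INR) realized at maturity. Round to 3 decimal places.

Fair forward: F* = S·e^(carry·T), with carry = (r_INR − r_USD) = 0.0265 − 0.0876 = -0.0611
F* = 70.668 · e^(-0.0611 × 249/365) = 70.668 · e^-0.041682 = 70.668 × 0.959175 = 67.7830
Market 68.435 > fair 67.7830: forward overpriced → cash-and-carry (buy spot, short the forward).
At maturity, profit = |F_mkt − F*| = |68.435 − 67.7830| = 0.652 per USD (in INR)

0.652 per USD (in INR)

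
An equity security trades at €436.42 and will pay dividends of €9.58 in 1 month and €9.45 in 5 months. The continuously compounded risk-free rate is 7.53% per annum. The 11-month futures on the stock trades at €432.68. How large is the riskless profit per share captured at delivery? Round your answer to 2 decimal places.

€14.91 per share

PV(dividends) I = 9.58·e^(−0.0753·1/12) + 9.45·e^(−0.0753·5/12) = 18.6782
Fair futures F* = (S − I)·e^(rT) = (436.42 − 18.6782)·e^0.069025 = 417.7418 × 1.071463 = 447.5949
Market €432.68 < fair 447.5949: forward underpriced → reverse cash-and-carry (short the stock, invest proceeds at r, pay the dividends, go long the forward).
Profit at T = |F_mkt − F*| = |432.68 − 447.5949| = €14.91 per share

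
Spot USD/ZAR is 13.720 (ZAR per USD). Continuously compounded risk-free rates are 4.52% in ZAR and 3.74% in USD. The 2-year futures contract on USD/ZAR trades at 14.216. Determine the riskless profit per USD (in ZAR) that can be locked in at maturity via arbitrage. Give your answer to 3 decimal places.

0.280 per USD (in ZAR)

Fair futures: F* = S·e^(carry·T), with carry = (r_ZAR − r_USD) = 0.0452 − 0.0374 = 0.0078
F* = 13.720 · e^(0.0078 × 2) = 13.720 · e^0.015600 = 13.720 × 1.015722 = 13.9357
Market 14.216 > fair 13.9357: forward overpriced → cash-and-carry (buy spot, short the forward).
At maturity, profit = |F_mkt − F*| = |14.216 − 13.9357| = 0.280 per USD (in ZAR)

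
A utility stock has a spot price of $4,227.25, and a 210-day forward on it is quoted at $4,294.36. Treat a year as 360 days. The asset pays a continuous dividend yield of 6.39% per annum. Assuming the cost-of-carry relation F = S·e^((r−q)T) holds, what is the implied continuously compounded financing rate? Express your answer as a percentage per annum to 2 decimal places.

9.09%

From F = S·e^((r−q)T): (r − q) = ln(F/S)/T
ln(4294.36/4227.25) = ln(1.015876) = 0.015751
(r − q) = 0.015751 / (210/360) = 0.027002
r = ln(F/S)/T + q = 0.027002 + 0.0639 = 0.090902
r = 9.09%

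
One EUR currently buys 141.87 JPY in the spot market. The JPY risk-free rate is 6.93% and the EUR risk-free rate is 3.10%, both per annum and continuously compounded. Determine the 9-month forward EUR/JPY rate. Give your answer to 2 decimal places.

146.00

F = S·e^((r_JPY − r_EUR)T) = 141.87 · e^((0.0693 − 0.0310) × 9/12)
= 141.87 · e^0.028725 = 141.87 × 1.029142
F = 146.00 JPY per EUR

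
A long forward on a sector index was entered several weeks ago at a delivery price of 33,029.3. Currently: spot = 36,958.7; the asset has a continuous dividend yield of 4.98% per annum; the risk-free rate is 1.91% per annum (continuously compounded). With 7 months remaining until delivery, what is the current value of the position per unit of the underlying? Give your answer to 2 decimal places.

3237.15

Current fair forward for the remaining 7 months: F = S·e^((r − q)·T), (r − q) = 0.0191 − 0.0498 = -0.0307
F = 36958.7 · e^(-0.0307 × 7/12) = 36958.7 × 0.98225107 = 36302.7226
Value of long forward = (F − K)·e^(−rT) = (36302.7226 − 33029.3) · e^(−0.0191·7/12)
= 3273.4226 × 0.98892017 = 3237.15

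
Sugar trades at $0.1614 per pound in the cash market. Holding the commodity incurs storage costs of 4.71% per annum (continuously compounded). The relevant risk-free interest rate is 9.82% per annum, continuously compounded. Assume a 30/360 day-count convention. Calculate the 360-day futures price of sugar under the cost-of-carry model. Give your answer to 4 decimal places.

$0.1866 per pound

Net carry = r + u − y = 0.0982 + 0.0471 − 0.0000 = 0.1453
F = S·e^((r+u−y)T) = 0.1614 · e^(0.1453 × 360/360) = 0.1614 · e^0.145300
= 0.1614 × 1.156386 = $0.1866 per pound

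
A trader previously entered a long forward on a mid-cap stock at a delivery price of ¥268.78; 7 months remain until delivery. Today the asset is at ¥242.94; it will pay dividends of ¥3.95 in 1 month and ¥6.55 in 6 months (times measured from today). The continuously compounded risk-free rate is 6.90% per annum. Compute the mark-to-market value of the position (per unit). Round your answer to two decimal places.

-¥25.49

PV(remaining dividends) I = 3.95·e^(−0.0690·1/12) + 6.55·e^(−0.0690·6/12) = 10.2552
Current forward F = (S − I)·e^(rT) = (242.94 − 10.2552)·e^(0.0690·7/12) = 232.6848 × 1.041071 = 242.2414
Value (long) = (F − K)·e^(−rT) = (242.2414 − 268.78) × 0.960549 = -25.4916
Value = -¥25.49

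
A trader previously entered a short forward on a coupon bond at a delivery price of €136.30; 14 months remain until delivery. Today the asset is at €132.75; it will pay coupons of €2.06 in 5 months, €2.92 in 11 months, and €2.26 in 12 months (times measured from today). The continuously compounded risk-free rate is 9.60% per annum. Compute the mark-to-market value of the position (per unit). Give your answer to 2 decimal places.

-€4.19

PV(remaining coupons) I = 2.06·e^(−0.0960·5/12) + 2.92·e^(−0.0960·11/12) + 2.26·e^(−0.0960·12/12) = 6.7064
Current forward F = (S − I)·e^(rT) = (132.75 − 6.7064)·e^(0.0960·14/12) = 126.0436 × 1.118513 = 140.9814
Value (long) = (F − K)·e^(−rT) = (140.9814 − 136.30) × 0.894044 = 4.1854
Short position value = −(long value) = -€4.19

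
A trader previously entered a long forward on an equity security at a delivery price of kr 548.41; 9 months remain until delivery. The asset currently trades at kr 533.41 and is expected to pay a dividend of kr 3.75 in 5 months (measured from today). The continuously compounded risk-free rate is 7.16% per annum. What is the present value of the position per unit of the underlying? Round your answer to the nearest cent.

kr 10.03

PV(remaining dividends) I = 3.75·e^(−0.0716·5/12) = 3.6398
Current forward F = (S − I)·e^(rT) = (533.41 − 3.6398)·e^(0.0716·9/12) = 529.7702 × 1.055168 = 558.9966
Value (long) = (F − K)·e^(−rT) = (558.9966 − 548.41) × 0.947716 = 10.0331
Value = kr 10.03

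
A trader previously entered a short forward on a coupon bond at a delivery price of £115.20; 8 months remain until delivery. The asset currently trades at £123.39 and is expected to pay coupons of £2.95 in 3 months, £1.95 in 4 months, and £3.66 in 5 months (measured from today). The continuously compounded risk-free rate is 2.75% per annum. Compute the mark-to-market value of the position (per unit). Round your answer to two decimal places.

PV(remaining coupons) I = 2.95·e^(−0.0275·3/12) + 1.95·e^(−0.0275·4/12) + 3.66·e^(−0.0275·5/12) = 8.4803
Current forward F = (S − I)·e^(rT) = (123.39 − 8.4803)·e^(0.0275·8/12) = 114.9097 × 1.018502 = 117.0358
Value (long) = (F − K)·e^(−rT) = (117.0358 − 115.20) × 0.981834 = 1.8025
Short position value = −(long value) = -£1.80

-£1.80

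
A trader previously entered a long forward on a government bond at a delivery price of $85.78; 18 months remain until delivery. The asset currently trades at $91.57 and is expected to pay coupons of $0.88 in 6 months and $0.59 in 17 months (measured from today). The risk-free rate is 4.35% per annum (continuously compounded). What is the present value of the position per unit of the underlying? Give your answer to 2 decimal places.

$9.79

PV(remaining coupons) I = 0.88·e^(−0.0435·6/12) + 0.59·e^(−0.0435·17/12) = 1.4158
Current forward F = (S − I)·e^(rT) = (91.57 − 1.4158)·e^(0.0435·18/12) = 90.1542 × 1.067426 = 96.2329
Value (long) = (F − K)·e^(−rT) = (96.2329 − 85.78) × 0.936833 = 9.7926
Value = $9.79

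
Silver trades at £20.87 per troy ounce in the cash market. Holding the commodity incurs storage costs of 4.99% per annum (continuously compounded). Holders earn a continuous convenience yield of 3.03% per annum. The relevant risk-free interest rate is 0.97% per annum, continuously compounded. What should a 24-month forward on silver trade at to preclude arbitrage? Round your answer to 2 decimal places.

£22.13 per troy ounce

Net carry = r + u − y = 0.0097 + 0.0499 − 0.0303 = 0.0293
F = S·e^((r+u−y)T) = 20.87 · e^(0.0293 × 24/12) = 20.87 · e^0.058600
= 20.87 × 1.060351 = £22.13 per troy ounce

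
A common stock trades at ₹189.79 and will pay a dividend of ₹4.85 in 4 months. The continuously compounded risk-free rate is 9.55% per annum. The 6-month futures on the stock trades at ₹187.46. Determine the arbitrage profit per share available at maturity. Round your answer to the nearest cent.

₹6.68 per share

PV(dividends) I = 4.85·e^(−0.0955·4/12) = 4.6980
Fair futures F* = (S − I)·e^(rT) = (189.79 − 4.6980)·e^0.047750 = 185.0920 × 1.048908 = 194.1445
Market ₹187.46 < fair 194.1445: forward underpriced → reverse cash-and-carry (short the stock, invest proceeds at r, pay the dividends, go long the forward).
Profit at T = |F_mkt − F*| = |187.46 − 194.1445| = ₹6.68 per share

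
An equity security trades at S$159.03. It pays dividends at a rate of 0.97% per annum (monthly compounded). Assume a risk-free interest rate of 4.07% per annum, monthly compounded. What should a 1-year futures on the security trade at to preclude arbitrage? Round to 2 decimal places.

S$164.03

F = S · (1+r/12)^(12T) / (1+q/12)^(12T)
= 159.03 × 1.041468 / 1.009743 = 159.03 × 1.031419
F = S$164.03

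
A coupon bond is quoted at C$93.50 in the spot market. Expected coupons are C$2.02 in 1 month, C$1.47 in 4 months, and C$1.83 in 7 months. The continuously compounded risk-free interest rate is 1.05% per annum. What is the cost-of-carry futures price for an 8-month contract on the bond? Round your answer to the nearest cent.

PV(coupons) I = 2.02·e^(−0.0105·1/12) + 1.47·e^(−0.0105·4/12) + 1.83·e^(−0.0105·7/12)
I = 2.0182 + 1.4649 + 1.8188 = 5.3019
F = (S − I)·e^(rT) = (93.50 − 5.3019) · e^(0.0105·8/12)
= 88.1981 · e^0.007000 = 88.1981 × 1.007025 = C$88.82

C$88.82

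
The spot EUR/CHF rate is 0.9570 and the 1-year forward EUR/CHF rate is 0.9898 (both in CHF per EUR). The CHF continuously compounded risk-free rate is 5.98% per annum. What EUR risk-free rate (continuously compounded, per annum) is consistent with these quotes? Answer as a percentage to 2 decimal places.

F = S·e^((r_CHF − r_EUR)T) ⇒ r_EUR = r_CHF − ln(F/S)/T
ln(0.9898/0.9570) = 0.033700; /(1) = 0.033700
r_EUR = 0.0598 − 0.033700 = 0.026100
r_EUR = 2.61%

2.61%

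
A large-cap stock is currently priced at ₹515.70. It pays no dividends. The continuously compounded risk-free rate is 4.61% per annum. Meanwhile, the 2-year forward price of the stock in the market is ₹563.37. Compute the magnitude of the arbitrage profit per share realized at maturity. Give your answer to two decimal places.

Fair forward: F* = S·e^(carry·T), with carry = r = 0.0461
F* = 515.70 · e^(0.0461 × 2) = 515.70 · e^0.092200 = 515.70 × 1.096584 = ₹565.5084
Market ₹563.37 < fair ₹565.5084: forward underpriced → reverse cash-and-carry (short spot, go long the forward).
At maturity, profit = |F_mkt − F*| = |563.37 − 565.5084| = ₹2.14 per share

₹2.14 per share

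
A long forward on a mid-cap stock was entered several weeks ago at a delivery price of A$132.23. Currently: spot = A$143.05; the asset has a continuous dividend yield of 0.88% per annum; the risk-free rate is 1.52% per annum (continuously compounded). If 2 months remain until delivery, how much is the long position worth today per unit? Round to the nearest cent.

Current fair forward for the remaining 2 months: F = S·e^((r − q)·T), (r − q) = 0.0152 − 0.0088 = 0.0064
F = 143.05 · e^(0.0064 × 2/12) = 143.05 × 1.001067 = 143.2026
Value of long forward = (F − K)·e^(−rT) = (143.2026 − 132.23) · e^(−0.0152·2/12)
= 10.9726 × 0.997470 = 10.94

A$10.94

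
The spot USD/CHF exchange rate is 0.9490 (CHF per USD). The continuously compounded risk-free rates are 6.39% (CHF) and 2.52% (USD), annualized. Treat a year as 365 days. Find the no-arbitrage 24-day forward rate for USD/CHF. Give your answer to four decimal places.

F = S·e^((r_CHF − r_USD)T) = 0.9490 · e^((0.0639 − 0.0252) × 24/365)
= 0.9490 · e^0.002545 = 0.9490 × 1.002548
F = 0.9514 CHF per USD

0.9514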